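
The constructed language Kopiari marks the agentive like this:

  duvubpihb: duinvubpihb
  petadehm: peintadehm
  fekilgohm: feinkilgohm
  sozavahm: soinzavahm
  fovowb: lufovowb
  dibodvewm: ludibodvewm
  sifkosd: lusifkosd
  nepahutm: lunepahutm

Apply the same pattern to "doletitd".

ludoletitd

"doletitd" has second-to-last letter 't'. The one such stem in the data (nepahutm → lunepahutm) adds the prefix lu-, so the same rule applies.
The other pattern: stems whose second-to-last letter is 'h' insert -in- after the first vowel.
So doletitd → ludoletitd.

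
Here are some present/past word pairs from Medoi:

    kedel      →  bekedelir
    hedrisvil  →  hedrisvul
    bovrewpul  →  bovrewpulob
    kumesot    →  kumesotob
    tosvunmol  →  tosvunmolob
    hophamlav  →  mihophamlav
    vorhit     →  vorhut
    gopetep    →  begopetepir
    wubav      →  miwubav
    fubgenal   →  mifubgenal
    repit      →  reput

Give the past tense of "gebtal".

migebtal

"gebtal" has last vowel 'a'. The stems whose last vowel is 'a' (wubav → miwubav, fubgenal → mifubgenal, hophamlav → mihophamlav) add the prefix mi-.
So gebtal → migebtal.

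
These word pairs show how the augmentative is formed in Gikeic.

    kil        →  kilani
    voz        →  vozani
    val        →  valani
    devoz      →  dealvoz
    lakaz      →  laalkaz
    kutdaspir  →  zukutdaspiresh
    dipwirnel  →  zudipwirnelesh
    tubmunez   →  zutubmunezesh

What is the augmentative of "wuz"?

wuzani

voz and devoz both end in -z yet inflect differently (vozani, dealvoz), so the final letter is not what conditions the rule; the number of vowels is.
"wuz" has 1 vowel. The stems with 1 vowel (kil → kilani, voz → vozani, val → valani) add -ani.
So wuz → wuzani.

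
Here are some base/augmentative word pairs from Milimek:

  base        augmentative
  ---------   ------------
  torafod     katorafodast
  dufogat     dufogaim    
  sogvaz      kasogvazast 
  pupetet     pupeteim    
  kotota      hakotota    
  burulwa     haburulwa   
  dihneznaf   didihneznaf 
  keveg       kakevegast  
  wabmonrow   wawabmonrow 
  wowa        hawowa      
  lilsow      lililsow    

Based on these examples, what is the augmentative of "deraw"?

"deraw" ends in -w. The stems ending in -w (lilsow → lililsow, wabmonrow → wawabmonrow) repeat the first consonant+vowel as a prefix.
So deraw → dederaw.

dederaw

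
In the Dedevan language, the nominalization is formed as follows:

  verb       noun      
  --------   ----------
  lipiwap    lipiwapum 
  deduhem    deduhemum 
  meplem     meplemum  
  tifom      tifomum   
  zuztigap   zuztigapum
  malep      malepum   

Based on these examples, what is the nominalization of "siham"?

Every pair shown (lipiwap → lipiwapum, deduhem → deduhemum, meplem → meplemum, …) follows the same rule: add -um.
So siham → sihamum.

sihamum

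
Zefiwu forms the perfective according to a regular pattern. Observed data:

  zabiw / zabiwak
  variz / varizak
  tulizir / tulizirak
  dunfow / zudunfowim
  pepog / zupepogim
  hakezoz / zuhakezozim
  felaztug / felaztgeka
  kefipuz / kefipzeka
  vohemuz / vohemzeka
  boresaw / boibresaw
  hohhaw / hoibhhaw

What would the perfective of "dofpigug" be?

zabiw and dunfow both end in -w yet inflect differently (zabiwak, zudunfowim), so the final letter is not what conditions the rule; the last vowel is.
"dofpigug" has last vowel 'u'. The stems whose last vowel is 'u' (felaztug → felaztgeka, kefipuz → kefipzeka, vohemuz → vohemzeka) delete the last vowel and add -eka.
So dofpigug → dofpiggeka.

dofpiggeka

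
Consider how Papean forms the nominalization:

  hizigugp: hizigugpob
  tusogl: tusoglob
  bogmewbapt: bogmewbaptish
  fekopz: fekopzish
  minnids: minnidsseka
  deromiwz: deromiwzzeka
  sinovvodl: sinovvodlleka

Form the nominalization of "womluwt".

"womluwt" has second-to-last letter 'w'. The one such stem in the data (deromiwz → deromiwzzeka) doubles the final consonant and adds -eka (as do minnids, sinovvodl), so the same rule applies.
The other patterns: stems whose second-to-last letter is 'g' add -ob; stems whose second-to-last letter is 'p' add -ish.
So womluwt → womluwtteka.

womluwtteka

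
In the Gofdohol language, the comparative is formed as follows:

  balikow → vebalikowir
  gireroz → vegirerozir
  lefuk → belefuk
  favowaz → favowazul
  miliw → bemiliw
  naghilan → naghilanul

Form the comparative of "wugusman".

wugusmanul

balikow and miliw both end in -w yet inflect differently (vebalikowir, bemiliw), so the final letter is not what conditions the rule; the last vowel is.
"wugusman" has last vowel 'a'. The stems whose last vowel is 'a' (favowaz → favowazul, naghilan → naghilanul) add -ul.
So wugusman → wugusmanul.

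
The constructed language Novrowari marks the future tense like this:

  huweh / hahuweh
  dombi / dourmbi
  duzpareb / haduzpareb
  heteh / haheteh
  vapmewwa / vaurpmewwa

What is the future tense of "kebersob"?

duzpareb and dombi both begin with d- yet inflect differently (haduzpareb, dourmbi), so the first letter is not what conditions the rule; whether the stem ends in a vowel or a consonant is.
"kebersob" ends in a consonant. The stems ending in a consonant (heteh → haheteh, duzpareb → haduzpareb, huweh → hahuweh) add the prefix ha-.
So kebersob → hakebersob.

hakebersob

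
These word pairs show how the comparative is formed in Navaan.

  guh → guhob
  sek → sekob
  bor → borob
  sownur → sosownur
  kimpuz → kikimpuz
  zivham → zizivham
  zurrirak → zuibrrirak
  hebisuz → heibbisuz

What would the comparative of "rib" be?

ribob

bor and sownur both end in -r yet inflect differently (borob, sosownur), so the final letter is not what conditions the rule; the number of vowels is.
"rib" has 1 vowel. The stems with 1 vowel (guh → guhob, sek → sekob, bor → borob) add -ob.
So rib → ribob.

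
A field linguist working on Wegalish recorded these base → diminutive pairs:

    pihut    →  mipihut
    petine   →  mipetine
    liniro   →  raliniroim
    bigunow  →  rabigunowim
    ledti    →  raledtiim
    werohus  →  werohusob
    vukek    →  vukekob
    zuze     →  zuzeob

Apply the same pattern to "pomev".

petine and zuze both end in -e yet inflect differently (mipetine, zuzeob), so the final letter is not what conditions the rule; the first letter is.
"pomev" begins with p-. The stems beginning with p- (pihut → mipihut, petine → mipetine) add the prefix mi-.
The other patterns: stems beginning with b- or l- add ra- … -im around the stem; stems beginning with v-, w- or z- add -ob.
So pomev → mipomev.

mipomev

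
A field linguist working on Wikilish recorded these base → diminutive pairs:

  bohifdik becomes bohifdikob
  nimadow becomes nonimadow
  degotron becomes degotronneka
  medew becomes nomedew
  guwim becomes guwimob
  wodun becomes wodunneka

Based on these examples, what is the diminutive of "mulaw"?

nimadow and degotron both have last vowel 'o' yet inflect differently (nonimadow, degotronneka), so the last vowel is not what conditions the rule; the final letter is.
"mulaw" ends in -w. The stems ending in -w (nimadow → nonimadow, medew → nomedew) add the prefix no-.
So mulaw → nomulaw.

nomulaw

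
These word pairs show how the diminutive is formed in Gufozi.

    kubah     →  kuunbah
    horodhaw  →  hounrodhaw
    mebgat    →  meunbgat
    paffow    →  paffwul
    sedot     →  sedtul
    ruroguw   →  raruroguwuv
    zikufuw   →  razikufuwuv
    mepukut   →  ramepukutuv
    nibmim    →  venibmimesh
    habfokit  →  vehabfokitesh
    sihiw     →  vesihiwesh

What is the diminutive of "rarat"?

"rarat" has last vowel 'a'. The stems whose last vowel is 'a' (kubah → kuunbah, horodhaw → hounrodhaw, mebgat → meunbgat) insert -un- after the first vowel.
The other patterns: stems whose last vowel is 'o' delete the last vowel and add -ul; stems whose last vowel is 'u' add ra- … -uv around the stem; stems whose last vowel is 'i' add ve- … -esh around the stem.
So rarat → raunrat.

raunrat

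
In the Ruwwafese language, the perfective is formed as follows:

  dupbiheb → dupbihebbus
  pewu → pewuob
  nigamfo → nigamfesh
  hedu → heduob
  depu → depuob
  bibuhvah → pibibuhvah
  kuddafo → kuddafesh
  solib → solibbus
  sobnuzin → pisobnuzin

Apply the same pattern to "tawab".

tawabbus

solib and sobnuzin both have last vowel 'i' yet inflect differently (solibbus, pisobnuzin), so the last vowel is not what conditions the rule; the final letter is.
"tawab" ends in -b. The stems ending in -b (solib → solibbus, dupbiheb → dupbihebbus) double the final consonant and add -us.
The other patterns: stems ending in -u add -ob; stems ending in -o drop the final letter and add -esh; stems ending in -h or -n add the prefix pi-.
So tawab → tawabbus.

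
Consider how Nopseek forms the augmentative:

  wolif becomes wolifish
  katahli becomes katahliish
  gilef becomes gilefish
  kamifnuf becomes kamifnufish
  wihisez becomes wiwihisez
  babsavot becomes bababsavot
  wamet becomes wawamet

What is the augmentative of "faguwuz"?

gilef and wihisez both have last vowel 'e' yet inflect differently (gilefish, wiwihisez), so the last vowel is not what conditions the rule; the final letter is.
"faguwuz" ends in -z. The one such stem in the data (wihisez → wiwihisez) repeats the first consonant+vowel as a prefix (as do babsavot, wamet), so the same rule applies.
So faguwuz → fafaguwuz.

fafaguwuz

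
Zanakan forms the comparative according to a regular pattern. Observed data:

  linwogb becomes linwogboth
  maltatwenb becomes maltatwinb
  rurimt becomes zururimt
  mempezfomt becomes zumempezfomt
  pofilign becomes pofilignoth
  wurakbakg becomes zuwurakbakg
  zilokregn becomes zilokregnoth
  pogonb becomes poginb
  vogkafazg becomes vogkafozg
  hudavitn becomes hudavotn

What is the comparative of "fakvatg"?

"fakvatg" has second-to-last letter 't'. The one such stem in the data (hudavitn → hudavotn) changes the last vowel to 'o' (as does vogkafazg), so the same rule applies.
The other patterns: stems whose second-to-last letter is 'k' or 'm' add the prefix zu-; stems whose second-to-last letter is 'g' add -oth; stems whose second-to-last letter is 'n' change the last vowel to 'i'.
So fakvatg → fakvotg.

fakvotg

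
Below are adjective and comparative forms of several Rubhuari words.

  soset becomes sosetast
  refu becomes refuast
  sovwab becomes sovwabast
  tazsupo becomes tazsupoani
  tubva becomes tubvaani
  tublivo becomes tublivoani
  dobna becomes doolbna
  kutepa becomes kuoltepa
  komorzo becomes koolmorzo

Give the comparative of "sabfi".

sabfiast

tubva and dobna both end in -a yet inflect differently (tubvaani, doolbna), so the final letter is not what conditions the rule; the first letter is.
"sabfi" begins with s-. The stems beginning with s- (soset → sosetast, sovwab → sovwabast) add -ast.
The other patterns: stems beginning with t- add -ani; stems beginning with d- or k- insert -ol- after the first vowel.
So sabfi → sabfiast.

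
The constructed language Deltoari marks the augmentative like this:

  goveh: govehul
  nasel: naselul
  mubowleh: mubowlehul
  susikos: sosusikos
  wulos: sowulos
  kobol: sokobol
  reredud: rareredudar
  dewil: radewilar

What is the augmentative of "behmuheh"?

nasel and kobol both end in -l yet inflect differently (naselul, sokobol), so the final letter is not what conditions the rule; the last vowel is.
"behmuheh" has last vowel 'e'. The stems whose last vowel is 'e' (goveh → govehul, nasel → naselul, mubowleh → mubowlehul) add -ul.
The other patterns: stems whose last vowel is 'o' add the prefix so-; stems whose last vowel is 'i' or 'u' add ra- … -ar around the stem.
So behmuheh → behmuhehul.

behmuhehul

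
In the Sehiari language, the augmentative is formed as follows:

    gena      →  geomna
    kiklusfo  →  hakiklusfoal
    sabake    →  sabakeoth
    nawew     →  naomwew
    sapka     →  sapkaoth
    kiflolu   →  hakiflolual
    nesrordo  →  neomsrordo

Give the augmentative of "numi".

"numi" begins with n-. The stems beginning with n- (nawew → naomwew, nesrordo → neomsrordo) insert -om- after the first vowel.
So numi → nuommi.

nuommi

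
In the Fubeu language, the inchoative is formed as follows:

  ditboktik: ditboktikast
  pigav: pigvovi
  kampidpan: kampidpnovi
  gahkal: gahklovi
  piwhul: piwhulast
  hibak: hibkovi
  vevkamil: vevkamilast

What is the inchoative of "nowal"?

nowlovi

"nowal" has last vowel 'a'. The stems whose last vowel is 'a' (pigav → pigvovi, hibak → hibkovi, kampidpan → kampidpnovi) delete the last vowel and add -ovi.
The other pattern: stems whose last vowel is 'i' or 'u' add -ast.
So nowal → nowlovi.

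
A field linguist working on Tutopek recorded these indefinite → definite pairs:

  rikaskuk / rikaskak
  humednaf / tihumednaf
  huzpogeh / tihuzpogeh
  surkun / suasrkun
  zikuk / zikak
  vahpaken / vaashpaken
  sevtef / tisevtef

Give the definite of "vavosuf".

tivavosuf

rikaskuk and surkun both have last vowel 'u' yet inflect differently (rikaskak, suasrkun), so the last vowel is not what conditions the rule; the final letter is.
"vavosuf" ends in -f. The stems ending in -f (sevtef → tisevtef, humednaf → tihumednaf) add the prefix ti-.
The other patterns: stems ending in -k change the last vowel to 'a'; stems ending in -n insert -as- after the first vowel.
So vavosuf → tivavosuf.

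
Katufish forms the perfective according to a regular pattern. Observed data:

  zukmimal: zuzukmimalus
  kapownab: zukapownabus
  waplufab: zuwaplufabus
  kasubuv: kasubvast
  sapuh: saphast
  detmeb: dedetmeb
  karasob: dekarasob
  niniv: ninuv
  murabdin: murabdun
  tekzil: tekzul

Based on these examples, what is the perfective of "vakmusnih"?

kapownab and detmeb both end in -b yet inflect differently (zukapownabus, dedetmeb), so the final letter is not what conditions the rule; the last vowel is.
"vakmusnih" has last vowel 'i'. The stems whose last vowel is 'i' (niniv → ninuv, murabdin → murabdun, tekzil → tekzul) change the last vowel to 'u'.
So vakmusnih → vakmusnuh.

vakmusnuh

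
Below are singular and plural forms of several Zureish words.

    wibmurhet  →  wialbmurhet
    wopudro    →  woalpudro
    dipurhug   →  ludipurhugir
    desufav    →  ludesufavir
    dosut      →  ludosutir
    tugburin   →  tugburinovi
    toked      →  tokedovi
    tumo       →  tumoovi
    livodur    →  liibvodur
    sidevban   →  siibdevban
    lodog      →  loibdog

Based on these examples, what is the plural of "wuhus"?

wibmurhet and dosut both end in -t yet inflect differently (wialbmurhet, ludosutir), so the final letter is not what conditions the rule; the first letter is.
"wuhus" begins with w-. The stems beginning with w- (wibmurhet → wialbmurhet, wopudro → woalpudro) insert -al- after the first vowel.
So wuhus → wualhus.

wualhus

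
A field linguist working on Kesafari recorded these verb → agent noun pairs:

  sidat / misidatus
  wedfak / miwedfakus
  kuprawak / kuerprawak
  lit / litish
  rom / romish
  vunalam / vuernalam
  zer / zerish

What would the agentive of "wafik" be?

miwafikus

"wafik" has 2 vowels. The stems with 2 vowels (sidat → misidatus, wedfak → miwedfakus) add mi- … -us around the stem.
The other patterns: stems with 1 vowel add -ish; stems with 3 vowels insert -er- after the first vowel.
So wafik → miwafikus.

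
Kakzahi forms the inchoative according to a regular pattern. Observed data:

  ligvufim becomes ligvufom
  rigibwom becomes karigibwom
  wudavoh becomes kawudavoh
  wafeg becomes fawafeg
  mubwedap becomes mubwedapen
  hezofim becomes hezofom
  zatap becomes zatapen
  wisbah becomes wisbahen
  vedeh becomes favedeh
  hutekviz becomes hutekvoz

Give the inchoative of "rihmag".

wudavoh and vedeh both end in -h yet inflect differently (kawudavoh, favedeh), so the final letter is not what conditions the rule; the last vowel is.
"rihmag" has last vowel 'a'. The stems whose last vowel is 'a' (mubwedap → mubwedapen, zatap → zatapen, wisbah → wisbahen) add -en.
The other patterns: stems whose last vowel is 'o' add the prefix ka-; stems whose last vowel is 'e' add the prefix fa-; stems whose last vowel is 'i' change the last vowel to 'o'.
So rihmag → rihmagen.

rihmagen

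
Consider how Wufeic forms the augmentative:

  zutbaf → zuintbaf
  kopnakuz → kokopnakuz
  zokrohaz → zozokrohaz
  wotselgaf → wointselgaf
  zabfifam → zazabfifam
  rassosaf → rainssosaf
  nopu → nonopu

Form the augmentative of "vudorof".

rassosaf and zabfifam both have last vowel 'a' yet inflect differently (rainssosaf, zazabfifam), so the last vowel is not what conditions the rule; the final letter is.
"vudorof" ends in -f. The stems ending in -f (rassosaf → rainssosaf, wotselgaf → wointselgaf, zutbaf → zuintbaf) insert -in- after the first vowel.
The other pattern: stems ending in -m, -u or -z repeat the first consonant+vowel as a prefix.
So vudorof → vuindorof.

vuindorof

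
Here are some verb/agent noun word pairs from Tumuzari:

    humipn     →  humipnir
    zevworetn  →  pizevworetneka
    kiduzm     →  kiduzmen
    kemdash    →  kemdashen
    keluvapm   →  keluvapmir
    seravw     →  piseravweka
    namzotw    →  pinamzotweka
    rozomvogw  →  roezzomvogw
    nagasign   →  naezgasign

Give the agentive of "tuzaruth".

nagasign and humipn both end in -n yet inflect differently (naezgasign, humipnir), so the final letter is not what conditions the rule; the second-to-last letter is.
"tuzaruth" has second-to-last letter 't'. The stems whose second-to-last letter is 't' (namzotw → pinamzotweka, zevworetn → pizevworetneka) add pi- … -eka around the stem.
The other patterns: stems whose second-to-last letter is 'g' insert -ez- after the first vowel; stems whose second-to-last letter is 'p' add -ir; stems whose second-to-last letter is 's' or 'z' add -en.
So tuzaruth → pituzarutheka.

pituzarutheka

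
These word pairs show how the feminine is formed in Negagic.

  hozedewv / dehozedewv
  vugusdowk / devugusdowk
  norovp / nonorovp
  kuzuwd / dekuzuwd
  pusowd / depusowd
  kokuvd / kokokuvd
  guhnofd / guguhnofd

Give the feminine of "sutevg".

guhnofd and pusowd both end in -d yet inflect differently (guguhnofd, depusowd), so the final letter is not what conditions the rule; the second-to-last letter is.
"sutevg" has second-to-last letter 'v'. The stems whose second-to-last letter is 'v' (norovp → nonorovp, kokuvd → kokokuvd) repeat the first consonant+vowel as a prefix.
The other pattern: stems whose second-to-last letter is 'w' add the prefix de-.
So sutevg → susutevg.

susutevg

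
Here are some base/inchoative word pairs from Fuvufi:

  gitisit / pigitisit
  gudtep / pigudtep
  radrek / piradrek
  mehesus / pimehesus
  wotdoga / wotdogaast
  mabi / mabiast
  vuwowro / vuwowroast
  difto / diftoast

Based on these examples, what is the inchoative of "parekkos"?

piparekkos

gitisit and mabi both have last vowel 'i' yet inflect differently (pigitisit, mabiast), so the last vowel is not what conditions the rule; whether the stem ends in a vowel or a consonant is.
"parekkos" ends in a consonant. The stems ending in a consonant (gitisit → pigitisit, gudtep → pigudtep, radrek → piradrek) add the prefix pi-.
The other pattern: stems ending in a vowel add -ast.
So parekkos → piparekkos.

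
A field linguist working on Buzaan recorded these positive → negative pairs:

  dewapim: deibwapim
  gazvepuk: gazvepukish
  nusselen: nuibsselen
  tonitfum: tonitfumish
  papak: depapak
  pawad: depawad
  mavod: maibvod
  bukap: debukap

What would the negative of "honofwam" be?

dehonofwam

gazvepuk and papak both end in -k yet inflect differently (gazvepukish, depapak), so the final letter is not what conditions the rule; the last vowel is.
"honofwam" has last vowel 'a'. The stems whose last vowel is 'a' (pawad → depawad, papak → depapak, bukap → debukap) add the prefix de-.
The other patterns: stems whose last vowel is 'u' add -ish; stems whose last vowel is 'e', 'i' or 'o' insert -ib- after the first vowel.
So honofwam → dehonofwam.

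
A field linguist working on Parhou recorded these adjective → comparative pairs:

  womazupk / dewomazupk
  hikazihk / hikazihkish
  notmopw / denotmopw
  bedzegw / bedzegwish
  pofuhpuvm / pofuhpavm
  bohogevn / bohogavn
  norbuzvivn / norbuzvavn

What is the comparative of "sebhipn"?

"sebhipn" has second-to-last letter 'p'. The stems whose second-to-last letter is 'p' (notmopw → denotmopw, womazupk → dewomazupk) add the prefix de-.
So sebhipn → desebhipn.

desebhipn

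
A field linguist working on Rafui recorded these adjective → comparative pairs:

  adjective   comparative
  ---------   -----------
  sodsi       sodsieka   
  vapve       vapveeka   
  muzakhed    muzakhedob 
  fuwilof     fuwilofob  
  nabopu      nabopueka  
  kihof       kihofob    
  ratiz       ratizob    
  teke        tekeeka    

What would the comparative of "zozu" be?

zozueka

muzakhed and teke both have last vowel 'e' yet inflect differently (muzakhedob, tekeeka), so the last vowel is not what conditions the rule; whether the stem ends in a vowel or a consonant is.
"zozu" ends in a vowel. The stems ending in a vowel (teke → tekeeka, vapve → vapveeka, nabopu → nabopueka) add -eka.
The other pattern: stems ending in a consonant add -ob.
So zozu → zozueka.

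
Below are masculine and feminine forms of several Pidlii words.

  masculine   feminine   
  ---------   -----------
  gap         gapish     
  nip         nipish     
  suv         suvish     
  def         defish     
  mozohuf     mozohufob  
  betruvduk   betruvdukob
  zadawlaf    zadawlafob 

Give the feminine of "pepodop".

def and mozohuf both end in -f yet inflect differently (defish, mozohufob), so the final letter is not what conditions the rule; the number of vowels is.
"pepodop" has 3 vowels. The stems with 3 vowels (mozohuf → mozohufob, betruvduk → betruvdukob, zadawlaf → zadawlafob) add -ob.
So pepodop → pepodopob.

pepodopob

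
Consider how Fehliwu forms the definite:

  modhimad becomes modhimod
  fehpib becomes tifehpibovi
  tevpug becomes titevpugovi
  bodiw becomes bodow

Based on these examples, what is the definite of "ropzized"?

ropzizod

bodiw and fehpib both have last vowel 'i' yet inflect differently (bodow, tifehpibovi), so the last vowel is not what conditions the rule; the final letter is.
"ropzized" ends in -d. The one such stem in the data (modhimad → modhimod) changes the last vowel to 'o' (as does bodiw), so the same rule applies.
The other pattern: stems ending in -b or -g add ti- … -ovi around the stem.
So ropzized → ropzizod.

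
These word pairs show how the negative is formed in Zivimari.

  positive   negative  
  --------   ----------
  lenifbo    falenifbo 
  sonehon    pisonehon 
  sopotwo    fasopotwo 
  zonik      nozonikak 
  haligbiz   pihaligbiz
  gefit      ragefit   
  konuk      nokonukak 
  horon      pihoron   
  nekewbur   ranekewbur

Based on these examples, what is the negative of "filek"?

nofilekak

nekewbur and konuk both have last vowel 'u' yet inflect differently (ranekewbur, nokonukak), so the last vowel is not what conditions the rule; the final letter is.
"filek" ends in -k. The stems ending in -k (konuk → nokonukak, zonik → nozonikak) add no- … -ak around the stem.
So filek → nofilekak.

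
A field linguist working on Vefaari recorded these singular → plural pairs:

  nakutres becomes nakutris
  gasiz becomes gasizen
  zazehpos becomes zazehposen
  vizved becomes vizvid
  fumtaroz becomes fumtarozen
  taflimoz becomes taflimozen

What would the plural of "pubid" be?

nakutres and zazehpos both end in -s yet inflect differently (nakutris, zazehposen), so the final letter is not what conditions the rule; the last vowel is.
"pubid" has last vowel 'i'. The one such stem in the data (gasiz → gasizen) adds -en, so the same rule applies.
The other pattern: stems whose last vowel is 'e' change the last vowel to 'i'.
So pubid → pubiden.

pubiden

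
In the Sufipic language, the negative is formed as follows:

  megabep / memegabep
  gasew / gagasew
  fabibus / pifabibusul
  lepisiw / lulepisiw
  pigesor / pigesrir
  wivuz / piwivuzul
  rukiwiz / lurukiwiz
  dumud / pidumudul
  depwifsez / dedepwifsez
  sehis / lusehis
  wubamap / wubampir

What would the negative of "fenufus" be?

pifenufusul

lepisiw and gasew both end in -w yet inflect differently (lulepisiw, gagasew), so the final letter is not what conditions the rule; the last vowel is.
"fenufus" has last vowel 'u'. The stems whose last vowel is 'u' (wivuz → piwivuzul, fabibus → pifabibusul, dumud → pidumudul) add pi- … -ul around the stem.
The other patterns: stems whose last vowel is 'i' add the prefix lu-; stems whose last vowel is 'e' repeat the first consonant+vowel as a prefix; stems whose last vowel is 'a' or 'o' delete the last vowel and add -ir.
So fenufus → pifenufusul.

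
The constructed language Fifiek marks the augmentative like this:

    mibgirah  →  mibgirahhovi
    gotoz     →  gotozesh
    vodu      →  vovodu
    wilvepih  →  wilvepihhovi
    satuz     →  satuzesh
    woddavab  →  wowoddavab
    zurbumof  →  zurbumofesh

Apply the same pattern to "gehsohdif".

mibgirah and woddavab both have last vowel 'a' yet inflect differently (mibgirahhovi, wowoddavab), so the last vowel is not what conditions the rule; the final letter is.
"gehsohdif" ends in -f. The one such stem in the data (zurbumof → zurbumofesh) adds -esh, so the same rule applies.
So gehsohdif → gehsohdifesh.

gehsohdifesh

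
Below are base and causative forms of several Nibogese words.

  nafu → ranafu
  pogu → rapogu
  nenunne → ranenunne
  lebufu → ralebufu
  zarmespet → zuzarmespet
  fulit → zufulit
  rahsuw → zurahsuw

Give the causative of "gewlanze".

ragewlanze

nenunne and zarmespet both have last vowel 'e' yet inflect differently (ranenunne, zuzarmespet), so the last vowel is not what conditions the rule; whether the stem ends in a vowel or a consonant is.
"gewlanze" ends in a vowel. The stems ending in a vowel (nafu → ranafu, pogu → rapogu, nenunne → ranenunne) add the prefix ra-.
So gewlanze → ragewlanze.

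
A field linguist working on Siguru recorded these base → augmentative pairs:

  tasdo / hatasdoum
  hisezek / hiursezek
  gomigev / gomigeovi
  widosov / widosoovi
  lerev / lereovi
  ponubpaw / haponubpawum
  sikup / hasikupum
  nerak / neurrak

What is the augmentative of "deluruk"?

deurluruk

lerev and hisezek both have last vowel 'e' yet inflect differently (lereovi, hiursezek), so the last vowel is not what conditions the rule; the final letter is.
"deluruk" ends in -k. The stems ending in -k (nerak → neurrak, hisezek → hiursezek) insert -ur- after the first vowel.
So deluruk → deurluruk.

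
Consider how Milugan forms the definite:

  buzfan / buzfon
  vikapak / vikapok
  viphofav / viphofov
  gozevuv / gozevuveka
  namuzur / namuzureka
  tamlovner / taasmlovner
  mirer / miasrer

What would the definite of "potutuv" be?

potutuveka

viphofav and gozevuv both end in -v yet inflect differently (viphofov, gozevuveka), so the final letter is not what conditions the rule; the last vowel is.
"potutuv" has last vowel 'u'. The stems whose last vowel is 'u' (gozevuv → gozevuveka, namuzur → namuzureka) add -eka.
So potutuv → potutuveka.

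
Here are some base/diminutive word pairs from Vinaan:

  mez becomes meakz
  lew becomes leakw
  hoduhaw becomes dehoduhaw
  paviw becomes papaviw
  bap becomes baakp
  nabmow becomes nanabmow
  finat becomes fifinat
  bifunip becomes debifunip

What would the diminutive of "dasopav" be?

dedasopav

lew and paviw both end in -w yet inflect differently (leakw, papaviw), so the final letter is not what conditions the rule; the number of vowels is.
"dasopav" has 3 vowels. The stems with 3 vowels (bifunip → debifunip, hoduhaw → dehoduhaw) add the prefix de-.
So dasopav → dedasopav.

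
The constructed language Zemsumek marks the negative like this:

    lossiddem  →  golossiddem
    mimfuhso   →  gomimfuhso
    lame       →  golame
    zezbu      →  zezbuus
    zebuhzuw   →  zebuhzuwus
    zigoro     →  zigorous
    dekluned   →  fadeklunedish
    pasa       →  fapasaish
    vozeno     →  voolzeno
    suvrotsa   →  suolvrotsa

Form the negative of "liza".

goliza

"liza" begins with l-. The stems beginning with l- (lossiddem → golossiddem, lame → golame) add the prefix go-.
So liza → goliza.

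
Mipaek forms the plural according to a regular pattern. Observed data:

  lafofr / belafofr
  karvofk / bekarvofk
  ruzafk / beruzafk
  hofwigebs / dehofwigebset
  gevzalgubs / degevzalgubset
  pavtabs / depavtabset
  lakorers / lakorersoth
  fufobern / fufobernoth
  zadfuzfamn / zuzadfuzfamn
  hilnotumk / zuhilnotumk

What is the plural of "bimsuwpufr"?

bebimsuwpufr

hofwigebs and lakorers both end in -s yet inflect differently (dehofwigebset, lakorersoth), so the final letter is not what conditions the rule; the second-to-last letter is.
"bimsuwpufr" has second-to-last letter 'f'. The stems whose second-to-last letter is 'f' (lafofr → belafofr, karvofk → bekarvofk, ruzafk → beruzafk) add the prefix be-.
The other patterns: stems whose second-to-last letter is 'b' add de- … -et around the stem; stems whose second-to-last letter is 'r' add -oth; stems whose second-to-last letter is 'm' add the prefix zu-.
So bimsuwpufr → bebimsuwpufr.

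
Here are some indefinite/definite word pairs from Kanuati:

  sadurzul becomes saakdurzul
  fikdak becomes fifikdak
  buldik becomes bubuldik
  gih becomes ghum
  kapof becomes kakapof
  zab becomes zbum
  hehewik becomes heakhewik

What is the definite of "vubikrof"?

vuakbikrof

buldik and hehewik both end in -k yet inflect differently (bubuldik, heakhewik), so the final letter is not what conditions the rule; the number of vowels is.
"vubikrof" has 3 vowels. The stems with 3 vowels (hehewik → heakhewik, sadurzul → saakdurzul) insert -ak- after the first vowel.
The other patterns: stems with 1 vowel delete the last vowel and add -um; stems with 2 vowels repeat the first consonant+vowel as a prefix.
So vubikrof → vuakbikrof.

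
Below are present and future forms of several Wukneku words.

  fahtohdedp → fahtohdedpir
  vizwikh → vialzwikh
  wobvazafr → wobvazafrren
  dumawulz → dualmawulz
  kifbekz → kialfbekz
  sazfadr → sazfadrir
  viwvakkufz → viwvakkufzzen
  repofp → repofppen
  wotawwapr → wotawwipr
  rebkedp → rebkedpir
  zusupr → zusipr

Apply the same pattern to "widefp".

widefppen

repofp and rebkedp both end in -p yet inflect differently (repofppen, rebkedpir), so the final letter is not what conditions the rule; the second-to-last letter is.
"widefp" has second-to-last letter 'f'. The stems whose second-to-last letter is 'f' (wobvazafr → wobvazafrren, repofp → repofppen, viwvakkufz → viwvakkufzzen) double the final consonant and add -en.
The other patterns: stems whose second-to-last letter is 'd' add -ir; stems whose second-to-last letter is 'p' change the last vowel to 'i'; stems whose second-to-last letter is 'k' or 'l' insert -al- after the first vowel.
So widefp → widefppen.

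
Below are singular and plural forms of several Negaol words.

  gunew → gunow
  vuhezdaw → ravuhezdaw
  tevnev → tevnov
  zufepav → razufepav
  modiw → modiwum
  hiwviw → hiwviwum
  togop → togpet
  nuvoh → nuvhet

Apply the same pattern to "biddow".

biddwet

"biddow" has last vowel 'o'. The stems whose last vowel is 'o' (nuvoh → nuvhet, togop → togpet) delete the last vowel and add -et.
So biddow → biddwet.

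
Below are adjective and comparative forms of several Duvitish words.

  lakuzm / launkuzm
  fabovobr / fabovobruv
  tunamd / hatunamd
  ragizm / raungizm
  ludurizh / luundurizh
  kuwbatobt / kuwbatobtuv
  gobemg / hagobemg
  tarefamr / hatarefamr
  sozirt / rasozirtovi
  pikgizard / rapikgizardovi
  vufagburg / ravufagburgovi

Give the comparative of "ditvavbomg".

tunamd and pikgizard both end in -d yet inflect differently (hatunamd, rapikgizardovi), so the final letter is not what conditions the rule; the second-to-last letter is.
"ditvavbomg" has second-to-last letter 'm'. The stems whose second-to-last letter is 'm' (tunamd → hatunamd, gobemg → hagobemg, tarefamr → hatarefamr) add the prefix ha-.
So ditvavbomg → haditvavbomg.

haditvavbomg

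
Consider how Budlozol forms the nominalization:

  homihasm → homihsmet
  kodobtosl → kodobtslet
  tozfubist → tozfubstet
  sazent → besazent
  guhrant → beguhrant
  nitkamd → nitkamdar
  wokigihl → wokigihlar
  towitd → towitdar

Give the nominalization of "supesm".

"supesm" has second-to-last letter 's'. The stems whose second-to-last letter is 's' (homihasm → homihsmet, kodobtosl → kodobtslet, tozfubist → tozfubstet) delete the last vowel and add -et.
The other patterns: stems whose second-to-last letter is 'n' add the prefix be-; stems whose second-to-last letter is 'h', 'm' or 't' add -ar.
So supesm → supsmet.

supsmet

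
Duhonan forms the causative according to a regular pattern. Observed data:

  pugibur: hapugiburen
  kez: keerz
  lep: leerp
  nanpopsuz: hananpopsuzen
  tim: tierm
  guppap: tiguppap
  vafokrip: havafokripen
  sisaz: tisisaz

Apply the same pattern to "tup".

"tup" has 1 vowel. The stems with 1 vowel (lep → leerp, kez → keerz, tim → tierm) insert -er- after the first vowel.
The other patterns: stems with 2 vowels add the prefix ti-; stems with 3 vowels add ha- … -en around the stem.
So tup → tuerp.

tuerp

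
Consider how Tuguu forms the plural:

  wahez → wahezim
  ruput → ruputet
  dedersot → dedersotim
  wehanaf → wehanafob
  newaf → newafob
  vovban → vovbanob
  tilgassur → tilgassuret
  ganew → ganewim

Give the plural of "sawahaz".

ruput and dedersot both end in -t yet inflect differently (ruputet, dedersotim), so the final letter is not what conditions the rule; the last vowel is.
"sawahaz" has last vowel 'a'. The stems whose last vowel is 'a' (wehanaf → wehanafob, newaf → newafob, vovban → vovbanob) add -ob.
So sawahaz → sawahazob.

sawahazob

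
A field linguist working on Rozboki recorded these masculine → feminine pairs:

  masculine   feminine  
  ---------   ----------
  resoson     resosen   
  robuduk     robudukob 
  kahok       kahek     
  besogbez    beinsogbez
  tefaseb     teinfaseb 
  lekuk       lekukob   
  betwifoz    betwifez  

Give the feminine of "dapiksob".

dapikseb

"dapiksob" has last vowel 'o'. The stems whose last vowel is 'o' (kahok → kahek, resoson → resosen, betwifoz → betwifez) change the last vowel to 'e'.
The other patterns: stems whose last vowel is 'u' add -ob; stems whose last vowel is 'e' insert -in- after the first vowel.
So dapiksob → dapikseb.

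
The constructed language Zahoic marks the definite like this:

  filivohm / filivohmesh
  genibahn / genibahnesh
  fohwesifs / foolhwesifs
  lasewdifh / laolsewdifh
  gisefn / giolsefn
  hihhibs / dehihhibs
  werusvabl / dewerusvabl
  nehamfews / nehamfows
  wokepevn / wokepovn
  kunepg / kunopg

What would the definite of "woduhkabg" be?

dewoduhkabg

genibahn and gisefn both end in -n yet inflect differently (genibahnesh, giolsefn), so the final letter is not what conditions the rule; the second-to-last letter is.
"woduhkabg" has second-to-last letter 'b'. The stems whose second-to-last letter is 'b' (hihhibs → dehihhibs, werusvabl → dewerusvabl) add the prefix de-.
The other patterns: stems whose second-to-last letter is 'h' add -esh; stems whose second-to-last letter is 'f' insert -ol- after the first vowel; stems whose second-to-last letter is 'p', 'v' or 'w' change the last vowel to 'o'.
So woduhkabg → dewoduhkabg.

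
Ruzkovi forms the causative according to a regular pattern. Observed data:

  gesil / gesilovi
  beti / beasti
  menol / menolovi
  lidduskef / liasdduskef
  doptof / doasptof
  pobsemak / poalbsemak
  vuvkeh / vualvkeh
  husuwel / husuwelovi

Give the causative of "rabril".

rabrilovi

"rabril" ends in -l. The stems ending in -l (menol → menolovi, gesil → gesilovi, husuwel → husuwelovi) add -ovi.
The other patterns: stems ending in -f or -i insert -as- after the first vowel; stems ending in -h or -k insert -al- after the first vowel.
So rabril → rabrilovi.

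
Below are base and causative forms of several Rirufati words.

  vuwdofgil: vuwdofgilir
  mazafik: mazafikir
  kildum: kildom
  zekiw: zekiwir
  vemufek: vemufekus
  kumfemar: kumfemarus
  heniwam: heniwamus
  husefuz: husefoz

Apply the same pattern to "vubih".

vubihir

kildum and heniwam both end in -m yet inflect differently (kildom, heniwamus), so the final letter is not what conditions the rule; the last vowel is.
"vubih" has last vowel 'i'. The stems whose last vowel is 'i' (vuwdofgil → vuwdofgilir, zekiw → zekiwir, mazafik → mazafikir) add -ir.
So vubih → vubihir.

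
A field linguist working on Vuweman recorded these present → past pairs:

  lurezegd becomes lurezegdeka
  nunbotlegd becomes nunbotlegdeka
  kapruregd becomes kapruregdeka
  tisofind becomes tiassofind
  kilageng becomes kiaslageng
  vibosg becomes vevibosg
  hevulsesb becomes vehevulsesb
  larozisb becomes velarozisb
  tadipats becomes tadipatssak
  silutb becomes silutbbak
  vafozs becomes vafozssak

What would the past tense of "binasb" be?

lurezegd and tisofind both end in -d yet inflect differently (lurezegdeka, tiassofind), so the final letter is not what conditions the rule; the second-to-last letter is.
"binasb" has second-to-last letter 's'. The stems whose second-to-last letter is 's' (vibosg → vevibosg, hevulsesb → vehevulsesb, larozisb → velarozisb) add the prefix ve-.
The other patterns: stems whose second-to-last letter is 'g' add -eka; stems whose second-to-last letter is 'n' insert -as- after the first vowel; stems whose second-to-last letter is 't' or 'z' double the final consonant and add -ak.
So binasb → vebinasb.

vebinasb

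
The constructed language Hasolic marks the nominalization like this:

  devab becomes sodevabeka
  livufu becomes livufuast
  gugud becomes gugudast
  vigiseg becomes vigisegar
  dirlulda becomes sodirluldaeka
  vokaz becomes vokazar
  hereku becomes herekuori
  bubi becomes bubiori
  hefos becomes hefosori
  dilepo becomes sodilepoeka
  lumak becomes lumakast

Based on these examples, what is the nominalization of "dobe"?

livufu and hereku both end in -u yet inflect differently (livufuast, herekuori), so the final letter is not what conditions the rule; the first letter is.
"dobe" begins with d-. The stems beginning with d- (dilepo → sodilepoeka, devab → sodevabeka, dirlulda → sodirluldaeka) add so- … -eka around the stem.
So dobe → sodobeeka.

sodobeeka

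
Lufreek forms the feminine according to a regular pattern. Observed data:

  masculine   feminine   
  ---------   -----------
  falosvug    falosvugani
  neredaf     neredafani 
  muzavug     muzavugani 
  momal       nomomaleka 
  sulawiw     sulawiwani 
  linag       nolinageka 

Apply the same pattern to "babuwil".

babuwilani

linag and falosvug both end in -g yet inflect differently (nolinageka, falosvugani), so the final letter is not what conditions the rule; the number of vowels is.
"babuwil" has 3 vowels. The stems with 3 vowels (falosvug → falosvugani, sulawiw → sulawiwani, muzavug → muzavugani) add -ani.
The other pattern: stems with 2 vowels add no- … -eka around the stem.
So babuwil → babuwilani.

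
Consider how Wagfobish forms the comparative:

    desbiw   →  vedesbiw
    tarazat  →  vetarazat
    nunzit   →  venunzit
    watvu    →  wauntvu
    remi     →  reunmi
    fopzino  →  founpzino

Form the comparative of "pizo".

desbiw and remi both have last vowel 'i' yet inflect differently (vedesbiw, reunmi), so the last vowel is not what conditions the rule; whether the stem ends in a vowel or a consonant is.
"pizo" ends in a vowel. The stems ending in a vowel (watvu → wauntvu, remi → reunmi, fopzino → founpzino) insert -un- after the first vowel.
The other pattern: stems ending in a consonant add the prefix ve-.
So pizo → piunzo.

piunzo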